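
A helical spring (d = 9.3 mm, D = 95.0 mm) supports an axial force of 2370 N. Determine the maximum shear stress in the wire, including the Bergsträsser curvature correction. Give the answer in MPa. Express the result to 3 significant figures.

Spring index C = D/d = 95.0/9.3 = 10.2151
K_B = (4C+2)/(4C−3) = 42.860/37.860 = 1.1321
τ₀ = 8FD/(πd³) = 8·2370·95.0/(π·9.3³) = 1.8012e+06/2527 = 712.79 MPa
τ_max = K·τ₀ = 1.1321 × 712.79 = 806.93 MPa

807 MPa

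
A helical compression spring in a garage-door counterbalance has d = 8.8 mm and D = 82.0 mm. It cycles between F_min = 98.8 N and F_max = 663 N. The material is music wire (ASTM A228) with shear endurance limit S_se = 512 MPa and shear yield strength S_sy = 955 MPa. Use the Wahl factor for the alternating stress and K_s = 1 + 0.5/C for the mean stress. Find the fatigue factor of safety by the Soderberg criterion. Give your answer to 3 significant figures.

C = D/d = 82.0/8.8 = 9.3182; K_W = (4C−1)/(4C−4)+0.615/C = 1.1562; K_s = 1+0.5/C = 1.0537
F_a = (F_max−F_min)/2 = 282.1 N; F_m = (F_max+F_min)/2 = 380.9 N
τ_a = K_W·8F_aD/(πd³) = 1.1562 × 86.439 = 99.937 MPa
τ_m = K_s·8F_mD/(πd³) = 1.0537 × 116.71 = 122.97 MPa
Soderberg: 1/n_f = τ_a/S_se + τ_m/S_sy = 99.937/512 + 122.97/955 = 0.19519 + 0.12877 = 0.32396
n_f = 1/0.32396 = 3.087

3.09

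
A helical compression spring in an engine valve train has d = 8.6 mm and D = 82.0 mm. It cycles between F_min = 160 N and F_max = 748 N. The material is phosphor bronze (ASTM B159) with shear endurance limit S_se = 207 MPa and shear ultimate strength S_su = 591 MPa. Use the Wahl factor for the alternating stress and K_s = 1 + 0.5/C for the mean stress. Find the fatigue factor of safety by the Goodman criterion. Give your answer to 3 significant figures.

C = D/d = 82.0/8.6 = 9.5349; K_W = (4C−1)/(4C−4)+0.615/C = 1.1524; K_s = 1+0.5/C = 1.0524
F_a = (F_max−F_min)/2 = 294 N; F_m = (F_max+F_min)/2 = 454 N
τ_a = K_W·8F_aD/(πd³) = 1.1524 × 96.517 = 111.22 MPa
τ_m = K_s·8F_mD/(πd³) = 1.0524 × 149.04 = 156.86 MPa
Goodman: 1/n_f = τ_a/S_se + τ_m/S_su = 111.22/207 + 156.86/591 = 0.53732 + 0.26541 = 0.80273
n_f = 1/0.80273 = 1.246

1.25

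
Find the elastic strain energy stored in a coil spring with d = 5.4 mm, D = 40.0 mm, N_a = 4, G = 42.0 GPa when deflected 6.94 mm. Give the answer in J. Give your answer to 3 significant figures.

0.420 J

k = Gd⁴/(8D³N_a) = (42.0×10³)(5.4⁴)/(8·40.0³·4) = 17.438 N/mm
U = ½kδ² = 0.5 × 17.438 × 6.94² = 419.94 N·mm = 0.41994 J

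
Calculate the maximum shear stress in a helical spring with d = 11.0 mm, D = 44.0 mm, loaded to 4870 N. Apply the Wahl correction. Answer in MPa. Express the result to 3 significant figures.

575 MPa

Spring index C = D/d = 44.0/11.0 = 4.0000
K_W = (4C−1)/(4C−4) + 0.615/C = 15.000/12.000 + 0.1537 = 1.4038
τ₀ = 8FD/(πd³) = 8·4870·44.0/(π·11.0³) = 1.71424e+06/4181.5 = 409.96 MPa
τ_max = K·τ₀ = 1.4038 × 409.96 = 575.48 MPa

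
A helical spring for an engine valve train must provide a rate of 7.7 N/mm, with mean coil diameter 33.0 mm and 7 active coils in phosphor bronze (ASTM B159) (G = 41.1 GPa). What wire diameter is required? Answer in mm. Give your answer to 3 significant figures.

4.41 mm

d = (8D³N_a·k / G)^(1/4) = (8·33.0³·7·7.7 / (41.1×10³))^0.25
  = (377.03)^0.25 = 4.4065 mm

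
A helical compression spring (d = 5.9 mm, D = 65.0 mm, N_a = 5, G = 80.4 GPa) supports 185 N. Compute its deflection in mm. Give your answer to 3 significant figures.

20.9 mm

k = Gd⁴/(8D³N_a) = (80.4×10³)(5.9⁴)/(8·65.0³·5) = 8.8688 N/mm
δ = F/k = 185 / 8.8688 = 20.86 mm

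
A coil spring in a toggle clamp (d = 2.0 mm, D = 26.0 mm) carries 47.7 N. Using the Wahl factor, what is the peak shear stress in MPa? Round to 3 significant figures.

438 MPa

Spring index C = D/d = 26.0/2.0 = 13.0000
K_W = (4C−1)/(4C−4) + 0.615/C = 51.000/48.000 + 0.0473 = 1.1098
τ₀ = 8FD/(πd³) = 8·47.7·26.0/(π·2.0³) = 9921.6/25.133 = 394.77 MPa
τ_max = K·τ₀ = 1.1098 × 394.77 = 438.12 MPa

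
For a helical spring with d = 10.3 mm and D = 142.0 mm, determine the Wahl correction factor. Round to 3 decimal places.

C = D/d = 142.0/10.3 = 13.7864
K_W = (4C−1)/(4C−4) + 0.615/C = 54.146/51.146 + 0.0446 = 1.1033

1.103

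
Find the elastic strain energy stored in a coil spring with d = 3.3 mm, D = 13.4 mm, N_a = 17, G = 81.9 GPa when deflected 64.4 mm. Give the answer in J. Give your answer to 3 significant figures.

k = Gd⁴/(8D³N_a) = (81.9×10³)(3.3⁴)/(8·13.4³·17) = 29.682 N/mm
U = ½kδ² = 0.5 × 29.682 × 64.4² = 61550 N·mm = 61.55 J

61.6 J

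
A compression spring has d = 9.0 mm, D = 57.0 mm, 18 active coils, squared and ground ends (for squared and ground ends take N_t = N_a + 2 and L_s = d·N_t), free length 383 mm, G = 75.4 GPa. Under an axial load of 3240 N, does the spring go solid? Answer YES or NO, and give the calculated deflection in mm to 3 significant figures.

k = Gd⁴/(8D³N_a) = (75.4×10³)(9.0⁴)/(8·57.0³·18) = 18.55 N/mm
N_t = 20; L_s = 9.0·20 = 180 mm; δ_solid = L₀ − L_s = 383 − 180 = 203 mm
δ = F/k = 3240/18.55 = 174.66 mm
δ < δ_solid → spring does not go solid

NO, δ = 175 mm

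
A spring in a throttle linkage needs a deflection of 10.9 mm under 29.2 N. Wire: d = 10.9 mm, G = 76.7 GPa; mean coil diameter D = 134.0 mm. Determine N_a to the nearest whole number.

Required rate k = F/δ = 29.2/10.9 = 2.6789 N/mm
N_a = Gd⁴/(8D³k) = (76.7×10³ × 10.9⁴)/(8 × 134.0³ × 2.6789)
    = 1.08268e+09 / 5.15657e+07 = 21 → 21 coils

21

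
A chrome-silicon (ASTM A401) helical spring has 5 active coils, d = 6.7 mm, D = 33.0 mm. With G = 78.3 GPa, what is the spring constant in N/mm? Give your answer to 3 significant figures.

k = Gd⁴/(8D³N_a) = (78.3×10³ × 6.7⁴) / (8 × 33.0³ × 5)
  = 1.57783e+08 / 1.43748e+06 = 109.76 N/mm

110 N/mm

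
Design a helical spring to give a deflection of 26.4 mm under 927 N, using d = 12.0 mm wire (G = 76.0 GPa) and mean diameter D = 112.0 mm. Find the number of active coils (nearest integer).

4

Required rate k = F/δ = 927/26.4 = 35.114 N/mm
N_a = Gd⁴/(8D³k) = (76.0×10³ × 12.0⁴)/(8 × 112.0³ × 35.114)
    = 1.57594e+09 / 3.94657e+08 = 3.993 → 4 coils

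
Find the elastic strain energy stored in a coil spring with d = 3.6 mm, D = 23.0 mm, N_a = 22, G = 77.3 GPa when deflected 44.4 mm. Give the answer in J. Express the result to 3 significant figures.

k = Gd⁴/(8D³N_a) = (77.3×10³)(3.6⁴)/(8·23.0³·22) = 6.0631 N/mm
U = ½kδ² = 0.5 × 6.0631 × 44.4² = 5976.3 N·mm = 5.9763 J

5.98 J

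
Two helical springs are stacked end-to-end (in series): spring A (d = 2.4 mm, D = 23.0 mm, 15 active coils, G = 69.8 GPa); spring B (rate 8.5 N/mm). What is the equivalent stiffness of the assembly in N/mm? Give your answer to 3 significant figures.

k_A = Gd⁴/(8D³N_a) = (69.8×10³)(2.4⁴)/(8·23.0³·15) = 1.5861 N/mm
Series: 1/k_eq = 1/1.5861 + 1/8.5 = 0.74812; k_eq = 1.3367 N/mm

1.34 N/mm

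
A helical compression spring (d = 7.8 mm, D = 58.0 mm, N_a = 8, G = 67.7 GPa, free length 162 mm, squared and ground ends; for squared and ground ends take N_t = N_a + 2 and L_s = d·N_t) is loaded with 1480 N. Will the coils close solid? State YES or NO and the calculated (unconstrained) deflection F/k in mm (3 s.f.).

k = Gd⁴/(8D³N_a) = (67.7×10³)(7.8⁴)/(8·58.0³·8) = 20.068 N/mm
N_t = 10; L_s = 7.8·10 = 78 mm; δ_solid = L₀ − L_s = 162 − 78 = 84 mm
δ = F/k = 1480/20.068 = 73.749 mm
δ < δ_solid → spring does not go solid

NO, δ = 73.7 mm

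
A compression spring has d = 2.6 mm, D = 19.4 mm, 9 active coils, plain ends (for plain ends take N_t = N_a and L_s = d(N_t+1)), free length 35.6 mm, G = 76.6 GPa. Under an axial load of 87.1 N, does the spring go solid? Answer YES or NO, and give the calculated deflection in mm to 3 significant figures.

YES, δ = 13.1 mm

k = Gd⁴/(8D³N_a) = (76.6×10³)(2.6⁴)/(8·19.4³·9) = 6.6586 N/mm
N_t = 9; L_s = 2.6·10 = 26 mm; δ_solid = L₀ − L_s = 35.6 − 26 = 9.6 mm
δ = F/k = 87.1/6.6586 = 13.081 mm
δ ≥ δ_solid → spring goes solid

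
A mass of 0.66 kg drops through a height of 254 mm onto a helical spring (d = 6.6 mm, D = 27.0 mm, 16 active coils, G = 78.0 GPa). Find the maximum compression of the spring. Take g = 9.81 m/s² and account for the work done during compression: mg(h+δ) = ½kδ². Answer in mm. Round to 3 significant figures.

7.59 mm

k = Gd⁴/(8D³N_a) = (78.0×10³)(6.6⁴)/(8·27.0³·16) = 58.745 N/mm
W = mg = 0.66 × 9.81 = 6.4746 N
½kδ² − Wδ − Wh = 0 → δ = (W + √(W² + 2kWh))/k
δ = (6.4746 + √(41.92 + 193217))/58.745 = (6.4746 + 439.61)/58.745 = 7.5936 mm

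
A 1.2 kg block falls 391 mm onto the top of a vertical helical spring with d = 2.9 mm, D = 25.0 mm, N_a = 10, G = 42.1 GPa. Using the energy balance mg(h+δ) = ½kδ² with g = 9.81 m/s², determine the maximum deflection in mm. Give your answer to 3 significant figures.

67.3 mm

k = Gd⁴/(8D³N_a) = (42.1×10³)(2.9⁴)/(8·25.0³·10) = 2.3821 N/mm
W = mg = 1.2 × 9.81 = 11.772 N
½kδ² − Wδ − Wh = 0 → δ = (W + √(W² + 2kWh))/k
δ = (11.772 + √(138.58 + 21929.1))/2.3821 = (11.772 + 148.55)/2.3821 = 67.303 mm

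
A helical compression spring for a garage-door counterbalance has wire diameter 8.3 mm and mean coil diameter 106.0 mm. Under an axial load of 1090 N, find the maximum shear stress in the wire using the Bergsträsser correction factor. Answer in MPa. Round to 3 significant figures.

568 MPa

Spring index C = D/d = 106.0/8.3 = 12.7711
K_B = (4C+2)/(4C−3) = 53.084/48.084 = 1.1040
τ₀ = 8FD/(πd³) = 8·1090·106.0/(π·8.3³) = 924320/1796.3 = 514.56 MPa
τ_max = K·τ₀ = 1.1040 × 514.56 = 568.07 MPa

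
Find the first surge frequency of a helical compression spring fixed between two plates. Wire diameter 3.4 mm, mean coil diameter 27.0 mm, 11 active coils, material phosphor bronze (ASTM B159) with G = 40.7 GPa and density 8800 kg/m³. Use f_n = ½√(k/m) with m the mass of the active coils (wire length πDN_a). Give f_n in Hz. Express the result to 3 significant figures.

k = Gd⁴/(8D³N_a) = (40.7×10³)(3.4⁴)/(8·27.0³·11) = 3.14 N/mm = 3140 N/m
Wire length L = πDN_a = π·27.0·11 = 933.05 mm
m = ρ·(πd²/4)·L = 8800 × 9.0792×10⁻⁶ m² × 0.93305 m = 0.074548 kg
f_n = ½√(k/m) = 0.5·√(3140/0.074548) = 0.5·√(42121) = 102.62 Hz

103 Hz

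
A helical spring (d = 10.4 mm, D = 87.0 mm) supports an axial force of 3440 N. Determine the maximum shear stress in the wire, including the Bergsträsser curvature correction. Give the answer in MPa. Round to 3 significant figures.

789 MPa

Spring index C = D/d = 87.0/10.4 = 8.3654
K_B = (4C+2)/(4C−3) = 35.462/30.462 = 1.1641
τ₀ = 8FD/(πd³) = 8·3440·87.0/(π·10.4³) = 2.39424e+06/3533.9 = 677.51 MPa
τ_max = K·τ₀ = 1.1641 × 677.51 = 788.72 MPa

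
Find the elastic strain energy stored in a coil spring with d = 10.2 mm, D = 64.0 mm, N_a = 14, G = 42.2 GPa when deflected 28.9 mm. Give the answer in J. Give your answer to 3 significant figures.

k = Gd⁴/(8D³N_a) = (42.2×10³)(10.2⁴)/(8·64.0³·14) = 15.558 N/mm
U = ½kδ² = 0.5 × 15.558 × 28.9² = 6497.1 N·mm = 6.4971 J

6.50 J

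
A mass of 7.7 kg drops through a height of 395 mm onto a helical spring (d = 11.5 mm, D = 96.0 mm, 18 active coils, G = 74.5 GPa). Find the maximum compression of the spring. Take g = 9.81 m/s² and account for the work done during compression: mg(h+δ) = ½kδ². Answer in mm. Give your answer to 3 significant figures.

84.1 mm

k = Gd⁴/(8D³N_a) = (74.5×10³)(11.5⁴)/(8·96.0³·18) = 10.228 N/mm
W = mg = 7.7 × 9.81 = 75.537 N
½kδ² − Wδ − Wh = 0 → δ = (W + √(W² + 2kWh))/k
δ = (75.537 + √(5705.8 + 610321))/10.228 = (75.537 + 784.87)/10.228 = 84.127 mm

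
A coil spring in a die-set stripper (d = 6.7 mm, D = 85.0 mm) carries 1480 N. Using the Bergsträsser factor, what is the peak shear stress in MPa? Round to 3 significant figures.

1180 MPa

Spring index C = D/d = 85.0/6.7 = 12.6866
K_B = (4C+2)/(4C−3) = 52.746/47.746 = 1.1047
τ₀ = 8FD/(πd³) = 8·1480·85.0/(π·6.7³) = 1.0064e+06/944.87 = 1065.1 MPa
τ_max = K·τ₀ = 1.1047 × 1065.1 = 1176.7 MPa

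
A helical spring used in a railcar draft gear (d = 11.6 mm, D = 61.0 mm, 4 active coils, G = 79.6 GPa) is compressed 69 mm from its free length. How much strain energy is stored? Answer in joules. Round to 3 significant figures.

472 J

k = Gd⁴/(8D³N_a) = (79.6×10³)(11.6⁴)/(8·61.0³·4) = 198.43 N/mm
U = ½kδ² = 0.5 × 198.43 × 69² = 4.7236e+05 N·mm = 472.36 J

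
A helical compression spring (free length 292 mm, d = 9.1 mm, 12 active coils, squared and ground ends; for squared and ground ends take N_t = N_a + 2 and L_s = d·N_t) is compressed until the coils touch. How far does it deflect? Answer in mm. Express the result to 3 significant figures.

N_t = 14; L_s = 9.1·14 = 127.4 mm
δ_solid = L₀ − L_s = 292 − 127.4 = 164.6 mm

165 mm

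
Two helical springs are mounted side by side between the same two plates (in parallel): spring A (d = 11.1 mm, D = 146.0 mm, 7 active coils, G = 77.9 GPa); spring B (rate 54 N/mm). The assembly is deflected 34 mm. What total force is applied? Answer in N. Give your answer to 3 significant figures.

2070 N

k_A = Gd⁴/(8D³N_a) = (77.9×10³)(11.1⁴)/(8·146.0³·7) = 6.7855 N/mm
Parallel: k_eq = 6.7855 + 54 = 60.786 N/mm
F = k_eq·δ = 60.786·34 = 2066.7 N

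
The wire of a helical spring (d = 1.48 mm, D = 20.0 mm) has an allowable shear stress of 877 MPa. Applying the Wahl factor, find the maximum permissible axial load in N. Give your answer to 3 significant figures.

C = D/d = 20.0/1.48 = 13.5135
K_W = (4C−1)/(4C−4) + 0.615/C = 53.054/50.054 + 0.0455 = 1.1054
τ_max = K·8FD/(πd³) → F_max = τ_allow·πd³/(8DK)
F_max = 877·π·1.48³/(8·20.0·1.1054) = 8931.7/176.87 = 50.498 N

50.5 N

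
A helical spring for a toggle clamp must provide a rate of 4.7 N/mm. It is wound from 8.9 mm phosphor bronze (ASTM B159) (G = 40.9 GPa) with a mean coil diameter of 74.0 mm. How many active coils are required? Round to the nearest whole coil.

N_a = Gd⁴/(8D³k) = (40.9×10³ × 8.9⁴)/(8 × 74.0³ × 4.7)
    = 2.56616e+08 / 1.52364e+07 = 16.84 → 17 coils

17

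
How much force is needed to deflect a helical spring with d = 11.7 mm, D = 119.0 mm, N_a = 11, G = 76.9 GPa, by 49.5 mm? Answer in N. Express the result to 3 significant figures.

k = Gd⁴/(8D³N_a) = (76.9×10³)(11.7⁴)/(8·119.0³·11) = 9.7173 N/mm
F = k·δ = 9.7173 × 49.5 = 481.01 N

481 N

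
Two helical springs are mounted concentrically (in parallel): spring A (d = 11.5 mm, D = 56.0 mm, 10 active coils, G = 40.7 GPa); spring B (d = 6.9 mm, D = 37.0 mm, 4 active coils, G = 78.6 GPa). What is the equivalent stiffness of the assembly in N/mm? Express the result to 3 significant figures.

161 N/mm

k_A = Gd⁴/(8D³N_a) = (40.7×10³)(11.5⁴)/(8·56.0³·10) = 50.668 N/mm
k_B = Gd⁴/(8D³N_a) = (78.6×10³)(6.9⁴)/(8·37.0³·4) = 109.92 N/mm
Parallel: k_eq = 50.668 + 109.92 = 160.58 N/mm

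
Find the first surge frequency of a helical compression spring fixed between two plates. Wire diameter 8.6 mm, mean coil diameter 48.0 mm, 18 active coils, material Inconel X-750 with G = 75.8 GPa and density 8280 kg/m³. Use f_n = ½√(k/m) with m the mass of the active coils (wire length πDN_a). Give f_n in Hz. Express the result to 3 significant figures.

70.6 Hz

k = Gd⁴/(8D³N_a) = (75.8×10³)(8.6⁴)/(8·48.0³·18) = 26.036 N/mm = 26036 N/m
Wire length L = πDN_a = π·48.0·18 = 2714.3 mm
m = ρ·(πd²/4)·L = 8280 × 58.088×10⁻⁶ m² × 2.7143 m = 1.3055 kg
f_n = ½√(k/m) = 0.5·√(26036/1.3055) = 0.5·√(19943) = 70.61 Hz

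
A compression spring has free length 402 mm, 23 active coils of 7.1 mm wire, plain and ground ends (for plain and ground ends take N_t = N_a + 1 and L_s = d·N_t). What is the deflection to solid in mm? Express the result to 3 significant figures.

N_t = 24; L_s = 7.1·24 = 170.4 mm
δ_solid = L₀ − L_s = 402 − 170.4 = 231.6 mm

232 mm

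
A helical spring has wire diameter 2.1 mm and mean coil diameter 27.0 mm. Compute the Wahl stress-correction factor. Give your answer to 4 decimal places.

1.1111

C = D/d = 27.0/2.1 = 12.8571
K_W = (4C−1)/(4C−4) + 0.615/C = 50.429/47.429 + 0.0478 = 1.1111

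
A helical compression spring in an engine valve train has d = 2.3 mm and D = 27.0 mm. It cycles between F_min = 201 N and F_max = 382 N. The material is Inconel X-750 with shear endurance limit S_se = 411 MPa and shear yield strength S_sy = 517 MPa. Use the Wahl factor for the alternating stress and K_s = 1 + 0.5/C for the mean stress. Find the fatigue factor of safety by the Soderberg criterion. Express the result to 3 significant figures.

0.212

C = D/d = 27.0/2.3 = 11.7391; K_W = (4C−1)/(4C−4)+0.615/C = 1.1222; K_s = 1+0.5/C = 1.0426
F_a = (F_max−F_min)/2 = 90.5 N; F_m = (F_max+F_min)/2 = 291.5 N
τ_a = K_W·8F_aD/(πd³) = 1.1222 × 511.41 = 573.92 MPa
τ_m = K_s·8F_mD/(πd³) = 1.0426 × 1647.2 = 1717.4 MPa
Soderberg: 1/n_f = τ_a/S_se + τ_m/S_sy = 573.92/411 + 1717.4/517 = 1.39639 + 3.32187 = 4.7183
n_f = 1/4.7183 = 0.2119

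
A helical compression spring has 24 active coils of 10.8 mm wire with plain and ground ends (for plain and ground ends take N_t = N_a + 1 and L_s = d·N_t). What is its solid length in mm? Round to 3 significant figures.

plain and ground ends: N_t = N_a + 1 = 24 + 1 = 25
L_s = d·N_t = 10.8 × 25 = 270 mm

270 mm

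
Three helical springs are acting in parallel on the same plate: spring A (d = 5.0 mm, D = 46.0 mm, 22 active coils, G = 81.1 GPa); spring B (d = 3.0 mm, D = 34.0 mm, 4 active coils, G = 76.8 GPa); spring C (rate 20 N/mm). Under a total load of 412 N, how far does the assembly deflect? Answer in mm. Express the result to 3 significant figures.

14.8 mm

k_A = Gd⁴/(8D³N_a) = (81.1×10³)(5.0⁴)/(8·46.0³·22) = 2.9588 N/mm
k_B = Gd⁴/(8D³N_a) = (76.8×10³)(3.0⁴)/(8·34.0³·4) = 4.9461 N/mm
Parallel: k_eq = 2.9588 + 4.9461 + 20 = 27.905 N/mm
δ = F/k_eq = 412/27.905 = 14.764 mm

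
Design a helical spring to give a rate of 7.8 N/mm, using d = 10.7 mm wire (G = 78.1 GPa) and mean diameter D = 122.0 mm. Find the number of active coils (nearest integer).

N_a = Gd⁴/(8D³k) = (78.1×10³ × 10.7⁴)/(8 × 122.0³ × 7.8)
    = 1.02373e+09 / 1.13309e+08 = 9.035 → 9 coils

9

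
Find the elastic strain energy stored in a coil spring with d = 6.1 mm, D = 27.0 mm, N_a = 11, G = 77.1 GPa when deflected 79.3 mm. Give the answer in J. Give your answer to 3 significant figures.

194 J

k = Gd⁴/(8D³N_a) = (77.1×10³)(6.1⁴)/(8·27.0³·11) = 61.631 N/mm
U = ½kδ² = 0.5 × 61.631 × 79.3² = 1.9378e+05 N·mm = 193.78 J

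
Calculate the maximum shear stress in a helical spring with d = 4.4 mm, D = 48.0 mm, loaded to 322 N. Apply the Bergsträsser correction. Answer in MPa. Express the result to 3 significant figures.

Spring index C = D/d = 48.0/4.4 = 10.9091
K_B = (4C+2)/(4C−3) = 45.636/40.636 = 1.1230
τ₀ = 8FD/(πd³) = 8·322·48.0/(π·4.4³) = 123648/267.61 = 462.04 MPa
τ_max = K·τ₀ = 1.1230 × 462.04 = 518.89 MPa

519 MPa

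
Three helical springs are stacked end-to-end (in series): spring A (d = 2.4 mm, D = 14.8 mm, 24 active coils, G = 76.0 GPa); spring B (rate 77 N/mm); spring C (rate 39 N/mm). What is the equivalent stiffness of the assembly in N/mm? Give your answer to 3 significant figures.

k_A = Gd⁴/(8D³N_a) = (76.0×10³)(2.4⁴)/(8·14.8³·24) = 4.0511 N/mm
Series: 1/k_eq = 1/4.0511 + 1/77 + 1/39 = 0.28548; k_eq = 3.5029 N/mm

3.50 N/mm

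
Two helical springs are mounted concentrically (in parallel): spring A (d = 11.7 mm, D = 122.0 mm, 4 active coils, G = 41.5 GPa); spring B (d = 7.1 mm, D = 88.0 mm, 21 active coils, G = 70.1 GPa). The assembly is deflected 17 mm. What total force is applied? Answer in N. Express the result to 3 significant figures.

254 N

k_A = Gd⁴/(8D³N_a) = (41.5×10³)(11.7⁴)/(8·122.0³·4) = 13.383 N/mm
k_B = Gd⁴/(8D³N_a) = (70.1×10³)(7.1⁴)/(8·88.0³·21) = 1.5559 N/mm
Parallel: k_eq = 13.383 + 1.5559 = 14.939 N/mm
F = k_eq·δ = 14.939·17 = 253.97 N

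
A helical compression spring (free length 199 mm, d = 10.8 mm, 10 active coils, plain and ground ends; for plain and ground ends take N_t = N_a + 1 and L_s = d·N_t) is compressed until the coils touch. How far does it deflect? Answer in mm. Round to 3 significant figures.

N_t = 11; L_s = 10.8·11 = 118.8 mm
δ_solid = L₀ − L_s = 199 − 118.8 = 80.2 mm

80.2 mm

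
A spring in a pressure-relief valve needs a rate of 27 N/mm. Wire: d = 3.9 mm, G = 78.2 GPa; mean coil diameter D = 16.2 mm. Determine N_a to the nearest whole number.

20

N_a = Gd⁴/(8D³k) = (78.2×10³ × 3.9⁴)/(8 × 16.2³ × 27)
    = 1.80911e+07 / 918330 = 19.7 → 20 coils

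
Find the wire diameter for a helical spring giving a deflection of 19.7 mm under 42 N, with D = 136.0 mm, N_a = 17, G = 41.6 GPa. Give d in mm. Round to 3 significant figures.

11.5 mm

Required rate k = F/δ = 42/19.7 = 2.132 N/mm
d = (8D³N_a·k / G)^(1/4) = (8·136.0³·17·2.132 / (41.6×10³))^0.25
  = (17533)^0.25 = 11.5070 mm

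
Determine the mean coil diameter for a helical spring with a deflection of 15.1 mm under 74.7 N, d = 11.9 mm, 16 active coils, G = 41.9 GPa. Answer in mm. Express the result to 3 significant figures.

Required rate k = F/δ = 74.7/15.1 = 4.947 N/mm
D = (Gd⁴/(8N_a·k))^(1/3) = (41.9×10³·11.9⁴/(8·16·4.947))^(1/3)
  = (1.32693e+06)^(1/3) = 109.8878 mm

110 mm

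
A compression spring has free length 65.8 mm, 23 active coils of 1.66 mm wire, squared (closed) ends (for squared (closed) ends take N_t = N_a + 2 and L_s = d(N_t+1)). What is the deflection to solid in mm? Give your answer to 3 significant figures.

22.6 mm

N_t = 25; L_s = 1.66·26 = 43.16 mm
δ_solid = L₀ − L_s = 65.8 − 43.16 = 22.64 mm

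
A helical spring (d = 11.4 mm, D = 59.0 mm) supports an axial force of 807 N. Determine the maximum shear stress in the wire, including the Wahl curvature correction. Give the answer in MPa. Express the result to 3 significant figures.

Spring index C = D/d = 59.0/11.4 = 5.1754
K_W = (4C−1)/(4C−4) + 0.615/C = 19.702/16.702 + 0.1188 = 1.2985
τ₀ = 8FD/(πd³) = 8·807·59.0/(π·11.4³) = 380904/4654.4 = 81.837 MPa
τ_max = K·τ₀ = 1.2985 × 81.837 = 106.26 MPa

106 MPa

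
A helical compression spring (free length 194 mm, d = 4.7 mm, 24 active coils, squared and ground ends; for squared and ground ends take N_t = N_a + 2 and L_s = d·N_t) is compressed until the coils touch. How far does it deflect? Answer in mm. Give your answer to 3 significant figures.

71.8 mm

N_t = 26; L_s = 4.7·26 = 122.2 mm
δ_solid = L₀ − L_s = 194 − 122.2 = 71.8 mm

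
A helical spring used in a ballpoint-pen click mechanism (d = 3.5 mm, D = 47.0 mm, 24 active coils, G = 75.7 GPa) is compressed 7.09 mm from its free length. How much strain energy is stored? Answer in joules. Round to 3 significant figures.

k = Gd⁴/(8D³N_a) = (75.7×10³)(3.5⁴)/(8·47.0³·24) = 0.56987 N/mm
U = ½kδ² = 0.5 × 0.56987 × 7.09² = 14.323 N·mm = 0.014323 J

0.0143 J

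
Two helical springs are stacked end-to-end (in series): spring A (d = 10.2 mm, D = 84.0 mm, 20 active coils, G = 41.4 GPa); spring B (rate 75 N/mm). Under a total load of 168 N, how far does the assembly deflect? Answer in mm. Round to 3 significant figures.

37.8 mm

k_A = Gd⁴/(8D³N_a) = (41.4×10³)(10.2⁴)/(8·84.0³·20) = 4.7255 N/mm
Series: 1/k_eq = 1/4.7255 + 1/75 = 0.22495; k_eq = 4.4454 N/mm
δ = F/k_eq = 168/4.4454 = 37.792 mm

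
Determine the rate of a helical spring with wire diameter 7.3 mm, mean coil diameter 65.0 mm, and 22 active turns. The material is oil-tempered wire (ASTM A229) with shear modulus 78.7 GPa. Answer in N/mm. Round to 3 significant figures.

4.62 N/mm

k = Gd⁴/(8D³N_a) = (78.7×10³ × 7.3⁴) / (8 × 65.0³ × 22)
  = 2.23494e+08 / 4.8334e+07 = 4.624 N/mm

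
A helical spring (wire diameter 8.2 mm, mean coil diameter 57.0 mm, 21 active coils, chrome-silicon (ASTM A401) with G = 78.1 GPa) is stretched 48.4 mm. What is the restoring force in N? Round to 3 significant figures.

549 N

k = Gd⁴/(8D³N_a) = (78.1×10³)(8.2⁴)/(8·57.0³·21) = 11.349 N/mm
F = k·δ = 11.349 × 48.4 = 549.31 N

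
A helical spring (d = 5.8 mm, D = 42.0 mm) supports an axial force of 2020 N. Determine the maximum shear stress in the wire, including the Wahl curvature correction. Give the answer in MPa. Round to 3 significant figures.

1330 MPa

Spring index C = D/d = 42.0/5.8 = 7.2414
K_W = (4C−1)/(4C−4) + 0.615/C = 27.966/24.966 + 0.0849 = 1.2051
τ₀ = 8FD/(πd³) = 8·2020·42.0/(π·5.8³) = 678720/612.96 = 1107.3 MPa
τ_max = K·τ₀ = 1.2051 × 1107.3 = 1334.4 MPa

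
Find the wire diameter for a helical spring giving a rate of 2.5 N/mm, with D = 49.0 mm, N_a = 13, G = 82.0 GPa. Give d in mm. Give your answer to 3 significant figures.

d = (8D³N_a·k / G)^(1/4) = (8·49.0³·13·2.5 / (82.0×10³))^0.25
  = (373.03)^0.25 = 4.3948 mm

4.39 mm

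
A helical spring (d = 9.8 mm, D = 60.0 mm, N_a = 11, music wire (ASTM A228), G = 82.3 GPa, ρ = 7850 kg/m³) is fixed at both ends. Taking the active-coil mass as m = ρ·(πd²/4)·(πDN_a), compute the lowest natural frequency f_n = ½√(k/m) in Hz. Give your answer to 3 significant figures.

k = Gd⁴/(8D³N_a) = (82.3×10³)(9.8⁴)/(8·60.0³·11) = 39.936 N/mm = 39936 N/m
Wire length L = πDN_a = π·60.0·11 = 2073.5 mm
m = ρ·(πd²/4)·L = 7850 × 75.43×10⁻⁶ m² × 2.0735 m = 1.2277 kg
f_n = ½√(k/m) = 0.5·√(39936/1.2277) = 0.5·√(32528) = 90.178 Hz

90.2 Hz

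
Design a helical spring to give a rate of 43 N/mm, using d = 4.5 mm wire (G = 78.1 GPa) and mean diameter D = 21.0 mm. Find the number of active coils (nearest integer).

N_a = Gd⁴/(8D³k) = (78.1×10³ × 4.5⁴)/(8 × 21.0³ × 43)
    = 3.20259e+07 / 3.18578e+06 = 10.05 → 10 coils

10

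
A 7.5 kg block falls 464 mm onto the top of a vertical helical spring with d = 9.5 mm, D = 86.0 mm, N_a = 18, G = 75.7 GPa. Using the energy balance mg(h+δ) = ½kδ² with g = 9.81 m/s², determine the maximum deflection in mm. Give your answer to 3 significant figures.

112 mm

k = Gd⁴/(8D³N_a) = (75.7×10³)(9.5⁴)/(8·86.0³·18) = 6.7318 N/mm
W = mg = 7.5 × 9.81 = 73.575 N
½kδ² − Wδ − Wh = 0 → δ = (W + √(W² + 2kWh))/k
δ = (73.575 + √(5413.3 + 459632))/6.7318 = (73.575 + 681.94)/6.7318 = 112.23 mm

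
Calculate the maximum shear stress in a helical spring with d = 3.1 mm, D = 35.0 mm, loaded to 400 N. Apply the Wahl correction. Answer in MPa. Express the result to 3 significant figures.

Spring index C = D/d = 35.0/3.1 = 11.2903
K_W = (4C−1)/(4C−4) + 0.615/C = 44.161/41.161 + 0.0545 = 1.1274
τ₀ = 8FD/(πd³) = 8·400·35.0/(π·3.1³) = 112000/93.591 = 1196.7 MPa
τ_max = K·τ₀ = 1.1274 × 1196.7 = 1349.1 MPa

1350 MPa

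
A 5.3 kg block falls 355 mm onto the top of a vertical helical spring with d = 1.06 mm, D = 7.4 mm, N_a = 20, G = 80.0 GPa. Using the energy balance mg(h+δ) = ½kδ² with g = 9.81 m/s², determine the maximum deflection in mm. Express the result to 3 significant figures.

191 mm

k = Gd⁴/(8D³N_a) = (80.0×10³)(1.06⁴)/(8·7.4³·20) = 1.5578 N/mm
W = mg = 5.3 × 9.81 = 51.993 N
½kδ² − Wδ − Wh = 0 → δ = (W + √(W² + 2kWh))/k
δ = (51.993 + √(2703.3 + 57504.5))/1.5578 = (51.993 + 245.37)/1.5578 = 190.89 mm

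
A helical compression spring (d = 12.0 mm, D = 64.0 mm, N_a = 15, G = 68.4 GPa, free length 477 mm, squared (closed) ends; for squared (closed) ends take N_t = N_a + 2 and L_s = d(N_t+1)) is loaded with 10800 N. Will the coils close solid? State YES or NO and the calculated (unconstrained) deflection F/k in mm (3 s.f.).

NO, δ = 240 mm

k = Gd⁴/(8D³N_a) = (68.4×10³)(12.0⁴)/(8·64.0³·15) = 45.088 N/mm
N_t = 17; L_s = 12.0·18 = 216 mm; δ_solid = L₀ − L_s = 477 − 216 = 261 mm
δ = F/k = 10800/45.088 = 239.53 mm
δ < δ_solid → spring does not go solid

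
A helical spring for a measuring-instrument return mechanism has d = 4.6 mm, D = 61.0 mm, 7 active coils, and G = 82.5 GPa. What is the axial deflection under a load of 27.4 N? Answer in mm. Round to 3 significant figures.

k = Gd⁴/(8D³N_a) = (82.5×10³)(4.6⁴)/(8·61.0³·7) = 2.9061 N/mm
δ = F/k = 27.4 / 2.9061 = 9.4285 mm

9.43 mm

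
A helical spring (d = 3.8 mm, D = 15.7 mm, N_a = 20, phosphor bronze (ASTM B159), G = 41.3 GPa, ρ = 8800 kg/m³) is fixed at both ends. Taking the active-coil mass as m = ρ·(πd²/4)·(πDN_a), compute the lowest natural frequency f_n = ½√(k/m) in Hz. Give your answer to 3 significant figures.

188 Hz

k = Gd⁴/(8D³N_a) = (41.3×10³)(3.8⁴)/(8·15.7³·20) = 13.908 N/mm = 13908 N/m
Wire length L = πDN_a = π·15.7·20 = 986.46 mm
m = ρ·(πd²/4)·L = 8800 × 11.341×10⁻⁶ m² × 0.98646 m = 0.098451 kg
f_n = ½√(k/m) = 0.5·√(13908/0.098451) = 0.5·√(1.4127e+05) = 187.93 Hz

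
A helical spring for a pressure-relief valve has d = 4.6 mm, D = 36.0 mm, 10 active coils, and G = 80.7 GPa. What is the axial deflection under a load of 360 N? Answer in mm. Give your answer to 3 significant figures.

k = Gd⁴/(8D³N_a) = (80.7×10³)(4.6⁴)/(8·36.0³·10) = 9.6807 N/mm
δ = F/k = 360 / 9.6807 = 37.187 mm

37.2 mm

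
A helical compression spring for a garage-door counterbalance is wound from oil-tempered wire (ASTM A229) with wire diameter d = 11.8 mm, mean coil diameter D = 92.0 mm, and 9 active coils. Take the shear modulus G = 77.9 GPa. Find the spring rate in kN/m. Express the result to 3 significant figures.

k = Gd⁴/(8D³N_a) = (77.9×10³ × 11.8⁴) / (8 × 92.0³ × 9)
  = 1.51031e+09 / 5.60655e+07 = 26.938 N/mm

26.9 kN/m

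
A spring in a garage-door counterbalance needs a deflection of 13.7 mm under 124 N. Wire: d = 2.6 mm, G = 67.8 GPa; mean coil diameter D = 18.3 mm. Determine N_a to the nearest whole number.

7

Required rate k = F/δ = 124/13.7 = 9.0511 N/mm
N_a = Gd⁴/(8D³k) = (67.8×10³ × 2.6⁴)/(8 × 18.3³ × 9.0511)
    = 3.0983e+06 / 443756 = 6.982 → 7 coils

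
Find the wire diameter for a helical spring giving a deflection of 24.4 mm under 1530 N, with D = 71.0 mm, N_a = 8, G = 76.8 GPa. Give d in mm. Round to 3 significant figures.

11.7 mm

Required rate k = F/δ = 1530/24.4 = 62.705 N/mm
d = (8D³N_a·k / G)^(1/4) = (8·71.0³·8·62.705 / (76.8×10³))^0.25
  = (18702)^0.25 = 11.6943 mm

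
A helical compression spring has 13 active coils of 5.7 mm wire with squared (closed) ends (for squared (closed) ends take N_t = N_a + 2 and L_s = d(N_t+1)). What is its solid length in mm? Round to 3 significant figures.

91.2 mm

squared (closed) ends: N_t = N_a + 2 = 13 + 2 = 15
L_s = d·(N_t+1) = 5.7 × 16 = 91.2 mm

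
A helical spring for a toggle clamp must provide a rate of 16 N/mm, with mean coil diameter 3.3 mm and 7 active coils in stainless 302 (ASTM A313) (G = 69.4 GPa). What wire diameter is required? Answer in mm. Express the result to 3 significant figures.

d = (8D³N_a·k / G)^(1/4) = (8·3.3³·7·16 / (69.4×10³))^0.25
  = (0.46397)^0.25 = 0.8253 mm

0.825 mm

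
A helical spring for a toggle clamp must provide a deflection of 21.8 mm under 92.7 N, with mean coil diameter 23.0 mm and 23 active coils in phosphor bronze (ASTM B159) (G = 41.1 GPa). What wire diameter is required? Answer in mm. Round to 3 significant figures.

Required rate k = F/δ = 92.7/21.8 = 4.2523 N/mm
d = (8D³N_a·k / G)^(1/4) = (8·23.0³·23·4.2523 / (41.1×10³))^0.25
  = (231.62)^0.25 = 3.9012 mm

3.90 mm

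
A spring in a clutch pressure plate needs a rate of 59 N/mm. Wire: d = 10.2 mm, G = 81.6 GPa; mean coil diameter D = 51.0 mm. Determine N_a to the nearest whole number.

N_a = Gd⁴/(8D³k) = (81.6×10³ × 10.2⁴)/(8 × 51.0³ × 59)
    = 8.83265e+08 / 6.26113e+07 = 14.11 → 14 coils

14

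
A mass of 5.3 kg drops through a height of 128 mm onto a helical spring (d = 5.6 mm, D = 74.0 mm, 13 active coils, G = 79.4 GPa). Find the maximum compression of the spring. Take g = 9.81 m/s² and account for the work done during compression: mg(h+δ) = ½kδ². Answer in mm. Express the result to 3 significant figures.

117 mm

k = Gd⁴/(8D³N_a) = (79.4×10³)(5.6⁴)/(8·74.0³·13) = 1.8529 N/mm
W = mg = 5.3 × 9.81 = 51.993 N
½kδ² − Wδ − Wh = 0 → δ = (W + √(W² + 2kWh))/k
δ = (51.993 + √(2703.3 + 24662))/1.8529 = (51.993 + 165.42)/1.8529 = 117.34 mm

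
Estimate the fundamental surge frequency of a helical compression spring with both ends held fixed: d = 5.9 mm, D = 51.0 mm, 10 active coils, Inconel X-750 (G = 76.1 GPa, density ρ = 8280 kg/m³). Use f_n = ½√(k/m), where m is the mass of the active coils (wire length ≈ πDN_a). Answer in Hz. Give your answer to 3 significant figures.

77.4 Hz

k = Gd⁴/(8D³N_a) = (76.1×10³)(5.9⁴)/(8·51.0³·10) = 8.6894 N/mm = 8689.4 N/m
Wire length L = πDN_a = π·51.0·10 = 1602.2 mm
m = ρ·(πd²/4)·L = 8280 × 27.34×10⁻⁶ m² × 1.6022 m = 0.3627 kg
f_n = ½√(k/m) = 0.5·√(8689.4/0.3627) = 0.5·√(23958) = 77.392 Hz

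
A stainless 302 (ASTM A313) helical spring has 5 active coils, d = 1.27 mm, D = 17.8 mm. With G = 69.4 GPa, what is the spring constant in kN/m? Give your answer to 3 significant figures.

0.800 kN/m

k = Gd⁴/(8D³N_a) = (69.4×10³ × 1.27⁴) / (8 × 17.8³ × 5)
  = 180540 / 225590 = 0.8003 N/mm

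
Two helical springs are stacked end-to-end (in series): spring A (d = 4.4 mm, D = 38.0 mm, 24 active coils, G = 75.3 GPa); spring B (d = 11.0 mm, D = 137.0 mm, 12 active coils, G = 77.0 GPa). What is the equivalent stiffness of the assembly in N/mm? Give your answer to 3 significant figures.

1.69 N/mm

k_A = Gd⁴/(8D³N_a) = (75.3×10³)(4.4⁴)/(8·38.0³·24) = 2.6789 N/mm
k_B = Gd⁴/(8D³N_a) = (77.0×10³)(11.0⁴)/(8·137.0³·12) = 4.567 N/mm
Series: 1/k_eq = 1/2.6789 + 1/4.567 = 0.59225; k_eq = 1.6885 N/mm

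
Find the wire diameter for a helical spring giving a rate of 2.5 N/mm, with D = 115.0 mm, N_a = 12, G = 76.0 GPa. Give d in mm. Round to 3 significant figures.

d = (8D³N_a·k / G)^(1/4) = (8·115.0³·12·2.5 / (76.0×10³))^0.25
  = (4802.8)^0.25 = 8.3248 mm

8.32 mm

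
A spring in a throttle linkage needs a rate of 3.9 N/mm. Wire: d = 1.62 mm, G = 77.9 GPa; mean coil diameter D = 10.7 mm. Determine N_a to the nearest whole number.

14

N_a = Gd⁴/(8D³k) = (77.9×10³ × 1.62⁴)/(8 × 10.7³ × 3.9)
    = 536534 / 38221.3 = 14.04 → 14 coils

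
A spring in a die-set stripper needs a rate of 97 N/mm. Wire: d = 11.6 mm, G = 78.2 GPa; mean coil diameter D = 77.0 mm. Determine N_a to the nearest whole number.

N_a = Gd⁴/(8D³k) = (78.2×10³ × 11.6⁴)/(8 × 77.0³ × 97)
    = 1.41592e+09 / 3.5427e+08 = 3.997 → 4 coils

4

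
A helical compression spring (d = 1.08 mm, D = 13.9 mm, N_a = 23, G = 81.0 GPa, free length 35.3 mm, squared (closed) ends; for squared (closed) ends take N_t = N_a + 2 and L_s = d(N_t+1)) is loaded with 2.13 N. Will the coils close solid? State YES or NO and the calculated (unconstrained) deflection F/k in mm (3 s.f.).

YES, δ = 9.55 mm

k = Gd⁴/(8D³N_a) = (81.0×10³)(1.08⁴)/(8·13.9³·23) = 0.22301 N/mm
N_t = 25; L_s = 1.08·26 = 28.08 mm; δ_solid = L₀ − L_s = 35.3 − 28.08 = 7.22 mm
δ = F/k = 2.13/0.22301 = 9.5513 mm
δ ≥ δ_solid → spring goes solid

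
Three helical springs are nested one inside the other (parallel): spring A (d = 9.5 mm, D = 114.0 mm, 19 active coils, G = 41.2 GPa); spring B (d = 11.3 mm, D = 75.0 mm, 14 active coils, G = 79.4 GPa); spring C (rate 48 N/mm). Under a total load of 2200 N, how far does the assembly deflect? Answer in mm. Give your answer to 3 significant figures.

28.6 mm

k_A = Gd⁴/(8D³N_a) = (41.2×10³)(9.5⁴)/(8·114.0³·19) = 1.4902 N/mm
k_B = Gd⁴/(8D³N_a) = (79.4×10³)(11.3⁴)/(8·75.0³·14) = 27.399 N/mm
Parallel: k_eq = 1.4902 + 27.399 + 48 = 76.889 N/mm
δ = F/k_eq = 2200/76.889 = 28.613 mm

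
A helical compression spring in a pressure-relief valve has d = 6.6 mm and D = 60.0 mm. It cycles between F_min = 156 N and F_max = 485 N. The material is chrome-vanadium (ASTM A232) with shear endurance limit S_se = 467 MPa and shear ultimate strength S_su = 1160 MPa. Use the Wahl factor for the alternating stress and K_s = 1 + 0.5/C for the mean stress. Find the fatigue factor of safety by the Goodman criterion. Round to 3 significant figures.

2.69

C = D/d = 60.0/6.6 = 9.0909; K_W = (4C−1)/(4C−4)+0.615/C = 1.1603; K_s = 1+0.5/C = 1.0550
F_a = (F_max−F_min)/2 = 164.5 N; F_m = (F_max+F_min)/2 = 320.5 N
τ_a = K_W·8F_aD/(πd³) = 1.1603 × 87.423 = 101.44 MPa
τ_m = K_s·8F_mD/(πd³) = 1.0550 × 170.33 = 179.7 MPa
Goodman: 1/n_f = τ_a/S_se + τ_m/S_su = 101.44/467 + 179.7/1160 = 0.21722 + 0.15491 = 0.37213
n_f = 1/0.37213 = 2.687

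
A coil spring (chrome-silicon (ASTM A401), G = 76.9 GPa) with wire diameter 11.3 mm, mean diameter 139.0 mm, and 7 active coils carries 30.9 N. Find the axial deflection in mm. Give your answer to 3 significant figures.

k = Gd⁴/(8D³N_a) = (76.9×10³)(11.3⁴)/(8·139.0³·7) = 8.337 N/mm
δ = F/k = 30.9 / 8.337 = 3.7064 mm

3.71 mm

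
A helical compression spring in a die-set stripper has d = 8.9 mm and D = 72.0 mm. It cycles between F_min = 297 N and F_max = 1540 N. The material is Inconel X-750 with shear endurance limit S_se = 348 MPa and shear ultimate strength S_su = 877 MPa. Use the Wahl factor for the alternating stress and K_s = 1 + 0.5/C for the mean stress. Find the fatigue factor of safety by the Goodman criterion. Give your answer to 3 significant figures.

1.19

C = D/d = 72.0/8.9 = 8.0899; K_W = (4C−1)/(4C−4)+0.615/C = 1.1818; K_s = 1+0.5/C = 1.0618
F_a = (F_max−F_min)/2 = 621.5 N; F_m = (F_max+F_min)/2 = 918.5 N
τ_a = K_W·8F_aD/(πd³) = 1.1818 × 161.64 = 191.02 MPa
τ_m = K_s·8F_mD/(πd³) = 1.0618 × 238.88 = 253.65 MPa
Goodman: 1/n_f = τ_a/S_se + τ_m/S_su = 191.02/348 + 253.65/877 = 0.54892 + 0.28922 = 0.83814
n_f = 1/0.83814 = 1.193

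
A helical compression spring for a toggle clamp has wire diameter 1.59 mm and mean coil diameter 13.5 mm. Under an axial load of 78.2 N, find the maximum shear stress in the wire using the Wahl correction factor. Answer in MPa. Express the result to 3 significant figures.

Spring index C = D/d = 13.5/1.59 = 8.4906
K_W = (4C−1)/(4C−4) + 0.615/C = 32.962/29.962 + 0.0724 = 1.1726
τ₀ = 8FD/(πd³) = 8·78.2·13.5/(π·1.59³) = 8445.6/12.628 = 668.79 MPa
τ_max = K·τ₀ = 1.1726 × 668.79 = 784.2 MPa

784 MPa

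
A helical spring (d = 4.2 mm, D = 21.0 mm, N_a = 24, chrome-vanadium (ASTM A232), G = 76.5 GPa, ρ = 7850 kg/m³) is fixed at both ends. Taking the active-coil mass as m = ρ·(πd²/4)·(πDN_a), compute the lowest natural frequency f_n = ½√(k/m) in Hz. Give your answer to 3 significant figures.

139 Hz

k = Gd⁴/(8D³N_a) = (76.5×10³)(4.2⁴)/(8·21.0³·24) = 13.388 N/mm = 13388 N/m
Wire length L = πDN_a = π·21.0·24 = 1583.4 mm
m = ρ·(πd²/4)·L = 7850 × 13.854×10⁻⁶ m² × 1.5834 m = 0.1722 kg
f_n = ½√(k/m) = 0.5·√(13388/0.1722) = 0.5·√(77743) = 139.41 Hz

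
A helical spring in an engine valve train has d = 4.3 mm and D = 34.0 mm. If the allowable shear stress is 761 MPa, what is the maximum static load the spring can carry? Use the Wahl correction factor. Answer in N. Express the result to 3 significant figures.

C = D/d = 34.0/4.3 = 7.9070
K_W = (4C−1)/(4C−4) + 0.615/C = 30.628/27.628 + 0.0778 = 1.1864
τ_max = K·8FD/(πd³) → F_max = τ_allow·πd³/(8DK)
F_max = 761·π·4.3³/(8·34.0·1.1864) = 1.9008e+05/322.69 = 589.05 N

589 N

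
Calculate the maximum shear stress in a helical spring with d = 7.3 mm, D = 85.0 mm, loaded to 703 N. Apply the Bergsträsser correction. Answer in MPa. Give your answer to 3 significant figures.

436 MPa

Spring index C = D/d = 85.0/7.3 = 11.6438
K_B = (4C+2)/(4C−3) = 48.575/43.575 = 1.1147
τ₀ = 8FD/(πd³) = 8·703·85.0/(π·7.3³) = 478040/1222.1 = 391.15 MPa
τ_max = K·τ₀ = 1.1147 × 391.15 = 436.03 MPa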